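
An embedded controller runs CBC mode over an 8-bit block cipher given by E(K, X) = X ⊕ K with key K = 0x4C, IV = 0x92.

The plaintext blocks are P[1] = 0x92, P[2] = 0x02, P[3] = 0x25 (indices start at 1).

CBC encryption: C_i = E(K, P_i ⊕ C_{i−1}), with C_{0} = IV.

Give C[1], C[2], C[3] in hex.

C[1]: P[1] ⊕ 0x92 = 0x00; E(K, 0x00) = 0x4C.
C[2]: P[2] ⊕ 0x4C = 0x4E; E(K, 0x4E) = 0x02.
C[3]: P[3] ⊕ 0x02 = 0x27; E(K, 0x27) = 0x6B.

C[1] = 0x4C, C[2] = 0x02, C[3] = 0x6B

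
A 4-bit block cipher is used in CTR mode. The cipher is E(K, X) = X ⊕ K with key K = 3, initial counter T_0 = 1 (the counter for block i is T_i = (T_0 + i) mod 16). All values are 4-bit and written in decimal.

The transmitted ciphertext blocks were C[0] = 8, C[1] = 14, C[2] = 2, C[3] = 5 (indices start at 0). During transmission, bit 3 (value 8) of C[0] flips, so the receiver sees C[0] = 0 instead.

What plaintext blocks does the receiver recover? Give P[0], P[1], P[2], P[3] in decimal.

CTR decryption: S_i = E(K, T_i) where T_i is the counter for block i; P_i = C_i ⊕ S_i.
Only C[0] changed, to 0. In CTR, a change in C_i flips the same bit in P_i only; the keystream is unaffected. Decrypting the received ciphertext:
P[0]: T = 1, S = E(K, T) = 2; 0 ⊕ 2 = 2.
P[1]: T = 2, S = E(K, T) = 1; 14 ⊕ 1 = 15.
P[2]: T = 3, S = E(K, T) = 0; 2 ⊕ 0 = 2.
P[3]: T = 4, S = E(K, T) = 7; 5 ⊕ 7 = 2.
Blocks that differ from the original plaintext: P[0].

P[0] = 2, P[1] = 15, P[2] = 2, P[3] = 2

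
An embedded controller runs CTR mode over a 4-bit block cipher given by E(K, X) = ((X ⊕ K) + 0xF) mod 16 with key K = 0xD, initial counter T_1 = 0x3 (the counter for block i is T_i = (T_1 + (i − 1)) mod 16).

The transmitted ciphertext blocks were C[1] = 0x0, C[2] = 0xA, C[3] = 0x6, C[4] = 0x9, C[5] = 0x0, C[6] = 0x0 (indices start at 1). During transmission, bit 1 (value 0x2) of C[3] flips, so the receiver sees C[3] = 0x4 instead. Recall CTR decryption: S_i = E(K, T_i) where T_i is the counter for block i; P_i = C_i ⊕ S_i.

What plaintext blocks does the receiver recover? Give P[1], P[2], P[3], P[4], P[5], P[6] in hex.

Only C[3] changed, to 0x4. In CTR, a change in C_i flips the same bit in P_i only; the keystream is unaffected. Decrypting the received ciphertext:
P[1]: T = 0x3, S = E(K, T) = 0xD; 0x0 ⊕ 0xD = 0xD.
P[2]: T = 0x4, S = E(K, T) = 0x8; 0xA ⊕ 0x8 = 0x2.
P[3]: T = 0x5, S = E(K, T) = 0x7; 0x4 ⊕ 0x7 = 0x3.
P[4]: T = 0x6, S = E(K, T) = 0xA; 0x9 ⊕ 0xA = 0x3.
P[5]: T = 0x7, S = E(K, T) = 0x9; 0x0 ⊕ 0x9 = 0x9.
P[6]: T = 0x8, S = E(K, T) = 0x4; 0x0 ⊕ 0x4 = 0x4.
Blocks that differ from the original plaintext: P[3].

P[1] = 0xD, P[2] = 0x2, P[3] = 0x3, P[4] = 0x3, P[5] = 0x9, P[6] = 0x4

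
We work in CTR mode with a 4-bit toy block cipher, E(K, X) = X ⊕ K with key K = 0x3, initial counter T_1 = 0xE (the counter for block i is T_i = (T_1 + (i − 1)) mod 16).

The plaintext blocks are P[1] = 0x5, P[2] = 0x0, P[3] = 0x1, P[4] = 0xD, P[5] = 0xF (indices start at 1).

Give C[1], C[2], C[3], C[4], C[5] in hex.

CTR encryption: S_i = E(K, T_i) where T_i is the counter for block i; C_i = P_i ⊕ S_i.
C[1]: T = 0xE, S = E(K, T) = 0xD; 0x5 ⊕ 0xD = 0x8.
C[2]: T = 0xF, S = E(K, T) = 0xC; 0x0 ⊕ 0xC = 0xC.
C[3]: T = 0x0, S = E(K, T) = 0x3; 0x1 ⊕ 0x3 = 0x2.
C[4]: T = 0x1, S = E(K, T) = 0x2; 0xD ⊕ 0x2 = 0xF.
C[5]: T = 0x2, S = E(K, T) = 0x1; 0xF ⊕ 0x1 = 0xE.

C[1] = 0x8, C[2] = 0xC, C[3] = 0x2, C[4] = 0xF, C[5] = 0xE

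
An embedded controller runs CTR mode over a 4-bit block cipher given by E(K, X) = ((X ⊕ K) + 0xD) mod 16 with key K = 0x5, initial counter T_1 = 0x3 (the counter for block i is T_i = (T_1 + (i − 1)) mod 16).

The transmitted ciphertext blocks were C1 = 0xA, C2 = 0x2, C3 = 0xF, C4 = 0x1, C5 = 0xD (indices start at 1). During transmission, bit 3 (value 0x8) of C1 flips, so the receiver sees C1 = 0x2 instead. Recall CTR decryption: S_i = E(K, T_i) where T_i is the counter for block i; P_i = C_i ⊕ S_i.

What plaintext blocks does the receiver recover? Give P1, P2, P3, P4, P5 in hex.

P1 = 0x1, P2 = 0xC, P3 = 0x2, P4 = 0x1, P5 = 0x2

Only C1 changed, to 0x2. In CTR, a change in C_i flips the same bit in P_i only; the keystream is unaffected. Decrypting the received ciphertext:
P1: T = 0x3, S = E(K, T) = 0x3; 0x2 ⊕ 0x3 = 0x1.
P2: T = 0x4, S = E(K, T) = 0xE; 0x2 ⊕ 0xE = 0xC.
P3: T = 0x5, S = E(K, T) = 0xD; 0xF ⊕ 0xD = 0x2.
P4: T = 0x6, S = E(K, T) = 0x0; 0x1 ⊕ 0x0 = 0x1.
P5: T = 0x7, S = E(K, T) = 0xF; 0xD ⊕ 0xF = 0x2.
Blocks that differ from the original plaintext: P1.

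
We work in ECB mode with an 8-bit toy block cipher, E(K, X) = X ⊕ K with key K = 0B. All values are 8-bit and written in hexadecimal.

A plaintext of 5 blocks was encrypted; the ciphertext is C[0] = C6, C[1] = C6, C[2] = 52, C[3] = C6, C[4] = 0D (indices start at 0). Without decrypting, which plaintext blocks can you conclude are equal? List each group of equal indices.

P[0] = P[1] = P[3]

ECB encrypts each block independently with the same key, so equal ciphertext blocks imply equal plaintext blocks.
C[0] = C[1] = C[3] = C6, so P[0] = P[1] = P[3].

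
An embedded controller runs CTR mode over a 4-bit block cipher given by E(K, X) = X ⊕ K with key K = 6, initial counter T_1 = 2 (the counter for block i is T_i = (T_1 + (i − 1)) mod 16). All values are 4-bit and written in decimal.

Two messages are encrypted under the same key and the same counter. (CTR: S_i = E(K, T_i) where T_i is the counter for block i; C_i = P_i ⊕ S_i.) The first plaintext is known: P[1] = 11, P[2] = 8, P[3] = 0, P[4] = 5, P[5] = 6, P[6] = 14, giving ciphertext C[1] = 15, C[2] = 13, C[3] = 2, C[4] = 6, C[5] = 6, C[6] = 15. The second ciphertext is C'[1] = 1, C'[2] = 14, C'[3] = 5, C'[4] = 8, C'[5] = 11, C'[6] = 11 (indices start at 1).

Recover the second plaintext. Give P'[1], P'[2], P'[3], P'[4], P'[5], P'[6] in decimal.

In CTR with a reused counter, both messages share the same keystream S_i, so C_i ⊕ C'_i = P_i ⊕ P'_i and thus P'_i = P_i ⊕ C_i ⊕ C'_i.
P'[1]: 11 ⊕ 15 ⊕ 1 = 5.
P'[2]: 8 ⊕ 13 ⊕ 14 = 11.
P'[3]: 0 ⊕ 2 ⊕ 5 = 7.
P'[4]: 5 ⊕ 6 ⊕ 8 = 11.
P'[5]: 6 ⊕ 6 ⊕ 11 = 11.
P'[6]: 14 ⊕ 15 ⊕ 11 = 10.

P'[1] = 5, P'[2] = 11, P'[3] = 7, P'[4] = 11, P'[5] = 11, P'[6] = 10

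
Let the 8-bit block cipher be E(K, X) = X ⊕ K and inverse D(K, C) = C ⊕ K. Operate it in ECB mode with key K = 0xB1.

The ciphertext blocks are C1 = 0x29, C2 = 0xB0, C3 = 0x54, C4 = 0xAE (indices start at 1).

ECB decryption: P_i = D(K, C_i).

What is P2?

P2: D(K, 0xB0) = 0x01.

P2 = 0x01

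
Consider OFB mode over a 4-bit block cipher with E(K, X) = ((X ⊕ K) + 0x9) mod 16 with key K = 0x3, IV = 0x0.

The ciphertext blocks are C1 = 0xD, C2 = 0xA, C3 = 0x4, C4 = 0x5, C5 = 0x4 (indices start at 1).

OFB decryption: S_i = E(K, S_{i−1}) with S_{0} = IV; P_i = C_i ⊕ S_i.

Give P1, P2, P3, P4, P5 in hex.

P1 = 0x1, P2 = 0x2, P3 = 0x0, P4 = 0x5, P5 = 0x8

P1: S = E(K, 0x0) = 0xC; 0xD ⊕ 0xC = 0x1.
P2: S = E(K, 0xC) = 0x8; 0xA ⊕ 0x8 = 0x2.
P3: S = E(K, 0x8) = 0x4; 0x4 ⊕ 0x4 = 0x0.
P4: S = E(K, 0x4) = 0x0; 0x5 ⊕ 0x0 = 0x5.
P5: S = E(K, 0x0) = 0xC; 0x4 ⊕ 0xC = 0x8.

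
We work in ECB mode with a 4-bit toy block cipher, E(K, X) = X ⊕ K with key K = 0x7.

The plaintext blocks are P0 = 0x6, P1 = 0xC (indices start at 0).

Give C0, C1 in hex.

C0 = 0x1, C1 = 0xB

ECB encryption: C_i = E(K, P_i).
C0: E(K, 0x6) = 0x1.
C1: E(K, 0xC) = 0xB.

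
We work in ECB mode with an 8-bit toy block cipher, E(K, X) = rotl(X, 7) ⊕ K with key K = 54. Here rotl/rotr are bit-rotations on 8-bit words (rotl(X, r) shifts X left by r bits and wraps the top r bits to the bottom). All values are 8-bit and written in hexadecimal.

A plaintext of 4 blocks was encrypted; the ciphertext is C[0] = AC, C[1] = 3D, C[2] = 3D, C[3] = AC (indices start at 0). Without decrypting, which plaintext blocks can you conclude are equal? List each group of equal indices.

ECB encrypts each block independently with the same key, so equal ciphertext blocks imply equal plaintext blocks.
C[0] = C[3] = AC, so P[0] = P[3].
C[1] = C[2] = 3D, so P[1] = P[2].

P[0] = P[3]; P[1] = P[2]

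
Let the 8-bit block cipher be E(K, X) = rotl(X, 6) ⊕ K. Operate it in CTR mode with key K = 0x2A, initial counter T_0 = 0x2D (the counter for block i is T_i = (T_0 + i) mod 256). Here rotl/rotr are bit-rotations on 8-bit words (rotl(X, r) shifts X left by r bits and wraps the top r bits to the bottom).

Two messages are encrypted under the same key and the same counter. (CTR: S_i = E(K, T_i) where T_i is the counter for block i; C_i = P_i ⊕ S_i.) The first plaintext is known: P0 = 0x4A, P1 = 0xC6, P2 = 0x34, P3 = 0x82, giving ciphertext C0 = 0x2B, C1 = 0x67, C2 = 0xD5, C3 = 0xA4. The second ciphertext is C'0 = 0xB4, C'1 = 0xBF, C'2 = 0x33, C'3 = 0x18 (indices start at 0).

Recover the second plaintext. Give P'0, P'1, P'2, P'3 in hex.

P'0 = 0xD5, P'1 = 0x1E, P'2 = 0xD2, P'3 = 0x3E

In CTR with a reused counter, both messages share the same keystream S_i, so C_i ⊕ C'_i = P_i ⊕ P'_i and thus P'_i = P_i ⊕ C_i ⊕ C'_i.
P'0: 0x4A ⊕ 0x2B ⊕ 0xB4 = 0xD5.
P'1: 0xC6 ⊕ 0x67 ⊕ 0xBF = 0x1E.
P'2: 0x34 ⊕ 0xD5 ⊕ 0x33 = 0xD2.
P'3: 0x82 ⊕ 0xA4 ⊕ 0x18 = 0x3E.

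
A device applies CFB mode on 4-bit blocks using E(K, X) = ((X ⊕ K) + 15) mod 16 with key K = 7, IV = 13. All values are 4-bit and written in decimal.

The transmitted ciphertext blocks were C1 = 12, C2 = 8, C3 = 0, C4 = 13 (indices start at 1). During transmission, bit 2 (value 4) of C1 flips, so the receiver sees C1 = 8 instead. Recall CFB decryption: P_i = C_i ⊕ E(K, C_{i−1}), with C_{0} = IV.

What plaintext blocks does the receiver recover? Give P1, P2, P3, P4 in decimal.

P1 = 1, P2 = 6, P3 = 14, P4 = 11

Only C1 changed, to 8. In CFB, a change in C_i flips the same bit in P_i and garbles P_{i+1}. Decrypting the received ciphertext:
P1: E(K, 13) = 9; 8 ⊕ 9 = 1.
P2: E(K, 8) = 14; 8 ⊕ 14 = 6.
P3: E(K, 8) = 14; 0 ⊕ 14 = 14.
P4: E(K, 0) = 6; 13 ⊕ 6 = 11.
Blocks that differ from the original plaintext: P1, P2.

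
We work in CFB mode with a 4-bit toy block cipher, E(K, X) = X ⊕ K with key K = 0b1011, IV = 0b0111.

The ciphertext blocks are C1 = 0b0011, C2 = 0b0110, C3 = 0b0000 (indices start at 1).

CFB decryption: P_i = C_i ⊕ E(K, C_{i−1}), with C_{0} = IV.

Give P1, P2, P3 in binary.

P1 = 0b1111, P2 = 0b1110, P3 = 0b1101

P1: E(K, 0b0111) = 0b1100; 0b0011 ⊕ 0b1100 = 0b1111.
P2: E(K, 0b0011) = 0b1000; 0b0110 ⊕ 0b1000 = 0b1110.
P3: E(K, 0b0110) = 0b1101; 0b0000 ⊕ 0b1101 = 0b1101.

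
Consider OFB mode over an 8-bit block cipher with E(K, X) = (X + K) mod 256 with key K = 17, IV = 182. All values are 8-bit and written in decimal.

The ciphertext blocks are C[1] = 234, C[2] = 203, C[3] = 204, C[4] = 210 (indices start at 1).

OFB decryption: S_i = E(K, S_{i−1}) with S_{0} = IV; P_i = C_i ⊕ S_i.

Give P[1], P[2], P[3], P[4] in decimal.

P[1] = 45, P[2] = 19, P[3] = 37, P[4] = 40

P[1]: S = E(K, 182) = 199; 234 ⊕ 199 = 45.
P[2]: S = E(K, 199) = 216; 203 ⊕ 216 = 19.
P[3]: S = E(K, 216) = 233; 204 ⊕ 233 = 37.
P[4]: S = E(K, 233) = 250; 210 ⊕ 250 = 40.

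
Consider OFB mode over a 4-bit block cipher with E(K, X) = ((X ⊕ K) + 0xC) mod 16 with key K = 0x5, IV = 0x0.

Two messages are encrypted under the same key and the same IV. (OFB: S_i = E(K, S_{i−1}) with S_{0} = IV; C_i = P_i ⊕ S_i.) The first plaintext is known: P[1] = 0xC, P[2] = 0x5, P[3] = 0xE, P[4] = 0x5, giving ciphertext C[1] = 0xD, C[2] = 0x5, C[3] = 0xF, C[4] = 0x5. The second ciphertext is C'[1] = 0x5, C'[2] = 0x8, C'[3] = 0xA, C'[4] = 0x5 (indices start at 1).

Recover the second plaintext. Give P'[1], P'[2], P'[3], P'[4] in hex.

In OFB with a reused IV, both messages share the same keystream S_i, so C_i ⊕ C'_i = P_i ⊕ P'_i and thus P'_i = P_i ⊕ C_i ⊕ C'_i.
P'[1]: 0xC ⊕ 0xD ⊕ 0x5 = 0x4.
P'[2]: 0x5 ⊕ 0x5 ⊕ 0x8 = 0x8.
P'[3]: 0xE ⊕ 0xF ⊕ 0xA = 0xB.
P'[4]: 0x5 ⊕ 0x5 ⊕ 0x5 = 0x5.

P'[1] = 0x4, P'[2] = 0x8, P'[3] = 0xB, P'[4] = 0x5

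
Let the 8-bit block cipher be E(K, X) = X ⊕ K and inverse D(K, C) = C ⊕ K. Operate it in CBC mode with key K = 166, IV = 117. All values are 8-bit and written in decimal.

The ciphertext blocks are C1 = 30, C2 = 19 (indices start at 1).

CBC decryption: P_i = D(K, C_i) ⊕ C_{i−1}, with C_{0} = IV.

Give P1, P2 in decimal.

P1: D(K, 30) = 184; 184 ⊕ 117 = 205.
P2: D(K, 19) = 181; 181 ⊕ 30 = 171.

P1 = 205, P2 = 171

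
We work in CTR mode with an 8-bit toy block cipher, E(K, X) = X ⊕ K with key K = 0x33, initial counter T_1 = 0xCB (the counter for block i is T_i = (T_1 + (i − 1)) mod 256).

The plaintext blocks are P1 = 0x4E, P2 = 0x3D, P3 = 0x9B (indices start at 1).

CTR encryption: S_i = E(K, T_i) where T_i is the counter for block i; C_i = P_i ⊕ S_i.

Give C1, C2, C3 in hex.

C1 = 0xB6, C2 = 0xC2, C3 = 0x65

C1: T = 0xCB, S = E(K, T) = 0xF8; 0x4E ⊕ 0xF8 = 0xB6.
C2: T = 0xCC, S = E(K, T) = 0xFF; 0x3D ⊕ 0xFF = 0xC2.
C3: T = 0xCD, S = E(K, T) = 0xFE; 0x9B ⊕ 0xFE = 0x65.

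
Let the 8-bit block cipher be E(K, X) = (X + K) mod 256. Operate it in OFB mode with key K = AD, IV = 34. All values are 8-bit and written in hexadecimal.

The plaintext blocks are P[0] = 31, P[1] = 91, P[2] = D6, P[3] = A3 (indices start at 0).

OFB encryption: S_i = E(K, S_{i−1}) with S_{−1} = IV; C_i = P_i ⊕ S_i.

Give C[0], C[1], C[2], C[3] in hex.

C[0] = D0, C[1] = 1F, C[2] = ED, C[3] = 4B

C[0]: S = E(K, 34) = E1; 31 ⊕ E1 = D0.
C[1]: S = E(K, E1) = 8E; 91 ⊕ 8E = 1F.
C[2]: S = E(K, 8E) = 3B; D6 ⊕ 3B = ED.
C[3]: S = E(K, 3B) = E8; A3 ⊕ E8 = 4B.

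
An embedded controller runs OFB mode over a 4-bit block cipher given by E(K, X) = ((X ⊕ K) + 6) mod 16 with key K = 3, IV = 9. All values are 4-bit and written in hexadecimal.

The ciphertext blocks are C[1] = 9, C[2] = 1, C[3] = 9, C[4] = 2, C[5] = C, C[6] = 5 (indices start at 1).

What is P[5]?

OFB decryption: S_i = E(K, S_{i−1}) with S_{0} = IV; P_i = C_i ⊕ S_i.
P[1]: S = E(K, 9) = 0; 9 ⊕ 0 = 9.
P[2]: S = E(K, 0) = 9; 1 ⊕ 9 = 8.
P[3]: S = E(K, 9) = 0; 9 ⊕ 0 = 9.
P[4]: S = E(K, 0) = 9; 2 ⊕ 9 = B.
P[5]: S = E(K, 9) = 0; C ⊕ 0 = C.

P[5] = C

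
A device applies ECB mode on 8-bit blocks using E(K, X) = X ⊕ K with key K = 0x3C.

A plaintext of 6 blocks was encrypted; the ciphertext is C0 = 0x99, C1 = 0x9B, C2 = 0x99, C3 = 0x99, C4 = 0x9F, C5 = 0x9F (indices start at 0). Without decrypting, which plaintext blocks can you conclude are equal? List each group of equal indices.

ECB encrypts each block independently with the same key, so equal ciphertext blocks imply equal plaintext blocks.
C0 = C2 = C3 = 0x99, so P0 = P2 = P3.
C4 = C5 = 0x9F, so P4 = P5.

P0 = P2 = P3; P4 = P5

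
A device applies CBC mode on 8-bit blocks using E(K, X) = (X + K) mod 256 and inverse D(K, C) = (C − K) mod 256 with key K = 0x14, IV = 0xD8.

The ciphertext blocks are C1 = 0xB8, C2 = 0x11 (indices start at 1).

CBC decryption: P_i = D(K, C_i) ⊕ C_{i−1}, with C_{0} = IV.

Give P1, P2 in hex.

P1 = 0x7C, P2 = 0x45

P1: D(K, 0xB8) = 0xA4; 0xA4 ⊕ 0xD8 = 0x7C.
P2: D(K, 0x11) = 0xFD; 0xFD ⊕ 0xB8 = 0x45.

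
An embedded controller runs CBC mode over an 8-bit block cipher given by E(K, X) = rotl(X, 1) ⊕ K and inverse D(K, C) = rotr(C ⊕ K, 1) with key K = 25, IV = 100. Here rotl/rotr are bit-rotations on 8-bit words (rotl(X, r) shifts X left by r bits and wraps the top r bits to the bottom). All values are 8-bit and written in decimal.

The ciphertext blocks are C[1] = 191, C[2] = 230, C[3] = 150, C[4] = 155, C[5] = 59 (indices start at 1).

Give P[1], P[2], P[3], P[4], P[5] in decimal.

P[1] = 55, P[2] = 64, P[3] = 33, P[4] = 215, P[5] = 138

CBC decryption: P_i = D(K, C_i) ⊕ C_{i−1}, with C_{0} = IV.
P[1]: D(K, 191) = 83; 83 ⊕ 100 = 55.
P[2]: D(K, 230) = 255; 255 ⊕ 191 = 64.
P[3]: D(K, 150) = 199; 199 ⊕ 230 = 33.
P[4]: D(K, 155) = 65; 65 ⊕ 150 = 215.
P[5]: D(K, 59) = 17; 17 ⊕ 155 = 138.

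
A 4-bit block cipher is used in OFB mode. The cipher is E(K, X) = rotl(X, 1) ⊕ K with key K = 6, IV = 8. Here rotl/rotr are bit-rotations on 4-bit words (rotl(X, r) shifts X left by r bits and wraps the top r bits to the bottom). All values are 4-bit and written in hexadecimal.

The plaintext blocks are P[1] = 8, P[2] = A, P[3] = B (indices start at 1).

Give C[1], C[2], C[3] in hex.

OFB encryption: S_i = E(K, S_{i−1}) with S_{0} = IV; C_i = P_i ⊕ S_i.
C[1]: S = E(K, 8) = 7; 8 ⊕ 7 = F.
C[2]: S = E(K, 7) = 8; A ⊕ 8 = 2.
C[3]: S = E(K, 8) = 7; B ⊕ 7 = C.

C[1] = F, C[2] = 2, C[3] = C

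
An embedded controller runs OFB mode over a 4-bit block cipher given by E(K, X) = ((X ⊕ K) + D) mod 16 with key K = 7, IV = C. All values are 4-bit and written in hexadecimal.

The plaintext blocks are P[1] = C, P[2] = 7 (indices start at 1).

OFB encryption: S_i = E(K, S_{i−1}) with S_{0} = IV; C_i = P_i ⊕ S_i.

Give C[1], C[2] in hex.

C[1]: S = E(K, C) = 8; C ⊕ 8 = 4.
C[2]: S = E(K, 8) = C; 7 ⊕ C = B.

C[1] = 4, C[2] = B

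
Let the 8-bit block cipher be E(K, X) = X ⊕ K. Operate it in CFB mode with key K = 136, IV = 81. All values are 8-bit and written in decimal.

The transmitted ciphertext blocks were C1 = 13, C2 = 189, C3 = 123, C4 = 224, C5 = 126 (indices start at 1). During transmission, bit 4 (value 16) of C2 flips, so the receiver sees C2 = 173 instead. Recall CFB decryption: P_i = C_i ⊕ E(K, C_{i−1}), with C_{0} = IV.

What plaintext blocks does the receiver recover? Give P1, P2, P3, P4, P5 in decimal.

P1 = 212, P2 = 40, P3 = 94, P4 = 19, P5 = 22

Only C2 changed, to 173. In CFB, a change in C_i flips the same bit in P_i and garbles P_{i+1}. Decrypting the received ciphertext:
P1: E(K, 81) = 217; 13 ⊕ 217 = 212.
P2: E(K, 13) = 133; 173 ⊕ 133 = 40.
P3: E(K, 173) = 37; 123 ⊕ 37 = 94.
P4: E(K, 123) = 243; 224 ⊕ 243 = 19.
P5: E(K, 224) = 104; 126 ⊕ 104 = 22.
Blocks that differ from the original plaintext: P2, P3.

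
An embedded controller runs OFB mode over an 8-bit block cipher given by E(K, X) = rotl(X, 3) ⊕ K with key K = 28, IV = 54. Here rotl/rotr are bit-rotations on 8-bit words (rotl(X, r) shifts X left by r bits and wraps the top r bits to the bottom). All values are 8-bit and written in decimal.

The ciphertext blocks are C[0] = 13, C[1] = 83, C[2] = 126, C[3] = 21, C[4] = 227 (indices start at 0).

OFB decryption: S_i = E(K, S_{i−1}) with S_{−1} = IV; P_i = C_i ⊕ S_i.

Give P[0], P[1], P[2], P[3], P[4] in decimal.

P[0] = 160, P[1] = 34, P[2] = 233, P[3] = 181, P[4] = 250

P[0]: S = E(K, 54) = 173; 13 ⊕ 173 = 160.
P[1]: S = E(K, 173) = 113; 83 ⊕ 113 = 34.
P[2]: S = E(K, 113) = 151; 126 ⊕ 151 = 233.
P[3]: S = E(K, 151) = 160; 21 ⊕ 160 = 181.
P[4]: S = E(K, 160) = 25; 227 ⊕ 25 = 250.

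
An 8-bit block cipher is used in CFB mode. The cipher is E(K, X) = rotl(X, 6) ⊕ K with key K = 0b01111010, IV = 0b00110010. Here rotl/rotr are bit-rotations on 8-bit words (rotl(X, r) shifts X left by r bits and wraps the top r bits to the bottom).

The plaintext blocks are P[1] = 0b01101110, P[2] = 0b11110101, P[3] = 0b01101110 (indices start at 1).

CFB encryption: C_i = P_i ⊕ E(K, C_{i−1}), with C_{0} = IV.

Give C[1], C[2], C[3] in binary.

C[1]: E(K, 0b00110010) = 0b11110110; 0b01101110 ⊕ 0b11110110 = 0b10011000.
C[2]: E(K, 0b10011000) = 0b01011100; 0b11110101 ⊕ 0b01011100 = 0b10101001.
C[3]: E(K, 0b10101001) = 0b00010000; 0b01101110 ⊕ 0b00010000 = 0b01111110.

C[1] = 0b10011000, C[2] = 0b10101001, C[3] = 0b01111110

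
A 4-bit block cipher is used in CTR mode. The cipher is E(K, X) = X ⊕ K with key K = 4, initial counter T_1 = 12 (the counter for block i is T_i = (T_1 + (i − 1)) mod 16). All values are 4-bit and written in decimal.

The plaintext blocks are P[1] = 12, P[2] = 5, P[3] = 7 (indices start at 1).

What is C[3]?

CTR encryption: S_i = E(K, T_i) where T_i is the counter for block i; C_i = P_i ⊕ S_i.
C[1]: T = 12, S = E(K, T) = 8; 12 ⊕ 8 = 4.
C[2]: T = 13, S = E(K, T) = 9; 5 ⊕ 9 = 12.
C[3]: T = 14, S = E(K, T) = 10; 7 ⊕ 10 = 13.

C[3] = 13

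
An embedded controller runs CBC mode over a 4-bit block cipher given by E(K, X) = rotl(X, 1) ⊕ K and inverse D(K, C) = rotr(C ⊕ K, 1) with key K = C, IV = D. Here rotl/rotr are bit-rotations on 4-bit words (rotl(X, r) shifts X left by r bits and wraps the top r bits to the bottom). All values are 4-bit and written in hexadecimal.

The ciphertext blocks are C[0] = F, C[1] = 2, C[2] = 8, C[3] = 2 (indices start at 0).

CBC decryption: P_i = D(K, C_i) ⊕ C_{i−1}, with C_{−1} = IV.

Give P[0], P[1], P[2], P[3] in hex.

P[0]: D(K, F) = 9; 9 ⊕ D = 4.
P[1]: D(K, 2) = 7; 7 ⊕ F = 8.
P[2]: D(K, 8) = 2; 2 ⊕ 2 = 0.
P[3]: D(K, 2) = 7; 7 ⊕ 8 = F.

P[0] = 4, P[1] = 8, P[2] = 0, P[3] = F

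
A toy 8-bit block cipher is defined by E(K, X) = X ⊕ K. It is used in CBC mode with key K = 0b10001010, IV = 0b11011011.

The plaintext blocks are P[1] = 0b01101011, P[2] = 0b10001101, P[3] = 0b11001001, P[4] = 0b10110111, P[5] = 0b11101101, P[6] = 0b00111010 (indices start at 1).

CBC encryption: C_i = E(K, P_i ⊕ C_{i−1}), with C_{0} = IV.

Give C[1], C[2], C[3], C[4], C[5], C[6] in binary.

C[1]: P[1] ⊕ 0b11011011 = 0b10110000; E(K, 0b10110000) = 0b00111010.
C[2]: P[2] ⊕ 0b00111010 = 0b10110111; E(K, 0b10110111) = 0b00111101.
C[3]: P[3] ⊕ 0b00111101 = 0b11110100; E(K, 0b11110100) = 0b01111110.
C[4]: P[4] ⊕ 0b01111110 = 0b11001001; E(K, 0b11001001) = 0b01000011.
C[5]: P[5] ⊕ 0b01000011 = 0b10101110; E(K, 0b10101110) = 0b00100100.
C[6]: P[6] ⊕ 0b00100100 = 0b00011110; E(K, 0b00011110) = 0b10010100.

C[1] = 0b00111010, C[2] = 0b00111101, C[3] = 0b01111110, C[4] = 0b01000011, C[5] = 0b00100100, C[6] = 0b10010100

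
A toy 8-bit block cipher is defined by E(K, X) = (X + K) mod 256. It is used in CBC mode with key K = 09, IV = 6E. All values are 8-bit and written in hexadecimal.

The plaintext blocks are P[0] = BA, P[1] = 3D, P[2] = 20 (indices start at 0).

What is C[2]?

C[2] = D2

CBC encryption: C_i = E(K, P_i ⊕ C_{i−1}), with C_{−1} = IV.
C[0]: P[0] ⊕ 6E = D4; E(K, D4) = DD.
C[1]: P[1] ⊕ DD = E0; E(K, E0) = E9.
C[2]: P[2] ⊕ E9 = C9; E(K, C9) = D2.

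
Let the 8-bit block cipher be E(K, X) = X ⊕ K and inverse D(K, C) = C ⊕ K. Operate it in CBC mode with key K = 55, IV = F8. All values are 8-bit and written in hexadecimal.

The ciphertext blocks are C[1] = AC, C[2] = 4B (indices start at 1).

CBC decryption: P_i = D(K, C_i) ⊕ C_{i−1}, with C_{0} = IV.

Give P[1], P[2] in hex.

P[1]: D(K, AC) = F9; F9 ⊕ F8 = 01.
P[2]: D(K, 4B) = 1E; 1E ⊕ AC = B2.

P[1] = 01, P[2] = B2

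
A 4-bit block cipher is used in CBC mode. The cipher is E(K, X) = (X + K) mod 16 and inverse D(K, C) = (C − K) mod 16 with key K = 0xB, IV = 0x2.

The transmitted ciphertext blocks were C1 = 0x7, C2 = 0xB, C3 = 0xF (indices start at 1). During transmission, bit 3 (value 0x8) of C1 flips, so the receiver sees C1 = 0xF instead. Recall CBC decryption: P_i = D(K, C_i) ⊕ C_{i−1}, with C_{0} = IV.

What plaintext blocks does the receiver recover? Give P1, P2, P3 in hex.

Only C1 changed, to 0xF. In CBC, a change in C_i garbles P_i and flips the same bit in P_{i+1}. Decrypting the received ciphertext:
P1: D(K, 0xF) = 0x4; 0x4 ⊕ 0x2 = 0x6.
P2: D(K, 0xB) = 0x0; 0x0 ⊕ 0xF = 0xF.
P3: D(K, 0xF) = 0x4; 0x4 ⊕ 0xB = 0xF.
Blocks that differ from the original plaintext: P1, P2.

P1 = 0x6, P2 = 0xF, P3 = 0xF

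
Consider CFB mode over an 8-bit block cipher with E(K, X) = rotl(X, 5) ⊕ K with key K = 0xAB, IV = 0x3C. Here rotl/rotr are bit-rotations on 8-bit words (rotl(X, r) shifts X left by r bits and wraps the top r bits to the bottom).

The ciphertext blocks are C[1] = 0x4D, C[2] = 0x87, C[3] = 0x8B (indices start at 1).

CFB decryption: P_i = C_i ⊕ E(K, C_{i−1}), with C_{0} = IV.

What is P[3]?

P[3]: E(K, 0x87) = 0x5B; 0x8B ⊕ 0x5B = 0xD0.

P[3] = 0xD0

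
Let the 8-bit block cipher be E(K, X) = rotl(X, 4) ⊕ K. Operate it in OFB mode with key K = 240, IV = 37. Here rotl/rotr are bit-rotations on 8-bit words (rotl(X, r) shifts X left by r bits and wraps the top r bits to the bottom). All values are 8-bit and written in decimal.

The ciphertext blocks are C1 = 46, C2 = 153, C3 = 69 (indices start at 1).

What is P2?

OFB decryption: S_i = E(K, S_{i−1}) with S_{0} = IV; P_i = C_i ⊕ S_i.
P1: S = E(K, 37) = 162; 46 ⊕ 162 = 140.
P2: S = E(K, 162) = 218; 153 ⊕ 218 = 67.

P2 = 67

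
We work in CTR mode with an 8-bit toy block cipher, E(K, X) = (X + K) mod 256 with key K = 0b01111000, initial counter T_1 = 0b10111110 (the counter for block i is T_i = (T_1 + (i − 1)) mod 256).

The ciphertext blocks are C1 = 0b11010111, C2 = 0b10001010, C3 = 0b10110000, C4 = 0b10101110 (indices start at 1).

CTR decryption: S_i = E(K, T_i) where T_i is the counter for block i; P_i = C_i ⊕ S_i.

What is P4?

P4: T = 0b11000001, S = E(K, T) = 0b00111001; 0b10101110 ⊕ 0b00111001 = 0b10010111.

P4 = 0b10010111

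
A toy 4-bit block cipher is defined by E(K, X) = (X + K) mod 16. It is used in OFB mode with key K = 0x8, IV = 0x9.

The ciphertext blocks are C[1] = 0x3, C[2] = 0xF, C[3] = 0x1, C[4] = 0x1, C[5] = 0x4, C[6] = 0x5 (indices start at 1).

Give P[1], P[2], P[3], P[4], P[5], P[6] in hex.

OFB decryption: S_i = E(K, S_{i−1}) with S_{0} = IV; P_i = C_i ⊕ S_i.
P[1]: S = E(K, 0x9) = 0x1; 0x3 ⊕ 0x1 = 0x2.
P[2]: S = E(K, 0x1) = 0x9; 0xF ⊕ 0x9 = 0x6.
P[3]: S = E(K, 0x9) = 0x1; 0x1 ⊕ 0x1 = 0x0.
P[4]: S = E(K, 0x1) = 0x9; 0x1 ⊕ 0x9 = 0x8.
P[5]: S = E(K, 0x9) = 0x1; 0x4 ⊕ 0x1 = 0x5.
P[6]: S = E(K, 0x1) = 0x9; 0x5 ⊕ 0x9 = 0xC.

P[1] = 0x2, P[2] = 0x6, P[3] = 0x0, P[4] = 0x8, P[5] = 0x5, P[6] = 0xC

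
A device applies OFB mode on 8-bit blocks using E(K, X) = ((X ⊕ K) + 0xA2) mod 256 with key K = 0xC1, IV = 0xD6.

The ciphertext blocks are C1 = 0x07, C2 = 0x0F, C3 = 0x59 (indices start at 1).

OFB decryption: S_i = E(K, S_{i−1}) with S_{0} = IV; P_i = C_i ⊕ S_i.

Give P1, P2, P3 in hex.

P1 = 0xBE, P2 = 0x15, P3 = 0x24

P1: S = E(K, 0xD6) = 0xB9; 0x07 ⊕ 0xB9 = 0xBE.
P2: S = E(K, 0xB9) = 0x1A; 0x0F ⊕ 0x1A = 0x15.
P3: S = E(K, 0x1A) = 0x7D; 0x59 ⊕ 0x7D = 0x24.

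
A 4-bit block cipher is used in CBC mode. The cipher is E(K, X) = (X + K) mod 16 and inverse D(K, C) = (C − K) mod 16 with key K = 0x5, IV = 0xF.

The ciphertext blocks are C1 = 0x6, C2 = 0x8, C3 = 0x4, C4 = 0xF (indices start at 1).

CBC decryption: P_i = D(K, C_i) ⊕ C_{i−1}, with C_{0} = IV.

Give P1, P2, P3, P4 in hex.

P1 = 0xE, P2 = 0x5, P3 = 0x7, P4 = 0xE

P1: D(K, 0x6) = 0x1; 0x1 ⊕ 0xF = 0xE.
P2: D(K, 0x8) = 0x3; 0x3 ⊕ 0x6 = 0x5.
P3: D(K, 0x4) = 0xF; 0xF ⊕ 0x8 = 0x7.
P4: D(K, 0xF) = 0xA; 0xA ⊕ 0x4 = 0xE.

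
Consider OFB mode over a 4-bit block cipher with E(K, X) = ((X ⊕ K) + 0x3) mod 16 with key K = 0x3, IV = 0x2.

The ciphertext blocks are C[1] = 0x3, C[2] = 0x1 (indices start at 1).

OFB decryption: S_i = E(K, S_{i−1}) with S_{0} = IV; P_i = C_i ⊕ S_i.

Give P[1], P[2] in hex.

P[1] = 0x7, P[2] = 0xB

P[1]: S = E(K, 0x2) = 0x4; 0x3 ⊕ 0x4 = 0x7.
P[2]: S = E(K, 0x4) = 0xA; 0x1 ⊕ 0xA = 0xB.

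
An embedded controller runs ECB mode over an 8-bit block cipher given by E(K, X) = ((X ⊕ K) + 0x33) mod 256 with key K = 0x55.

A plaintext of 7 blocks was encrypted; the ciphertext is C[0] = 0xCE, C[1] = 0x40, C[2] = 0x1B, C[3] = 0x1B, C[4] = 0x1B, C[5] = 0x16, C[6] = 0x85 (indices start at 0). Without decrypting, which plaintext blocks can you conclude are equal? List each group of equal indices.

P[2] = P[3] = P[4]

ECB encrypts each block independently with the same key, so equal ciphertext blocks imply equal plaintext blocks.
C[2] = C[3] = C[4] = 0x1B, so P[2] = P[3] = P[4].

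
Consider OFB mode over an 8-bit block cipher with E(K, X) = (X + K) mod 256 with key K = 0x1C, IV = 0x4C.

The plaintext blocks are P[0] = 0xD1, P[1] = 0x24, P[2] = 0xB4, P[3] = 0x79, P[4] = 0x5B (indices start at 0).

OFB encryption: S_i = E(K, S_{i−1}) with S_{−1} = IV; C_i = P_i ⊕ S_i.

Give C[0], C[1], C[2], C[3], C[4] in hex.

C[0]: S = E(K, 0x4C) = 0x68; 0xD1 ⊕ 0x68 = 0xB9.
C[1]: S = E(K, 0x68) = 0x84; 0x24 ⊕ 0x84 = 0xA0.
C[2]: S = E(K, 0x84) = 0xA0; 0xB4 ⊕ 0xA0 = 0x14.
C[3]: S = E(K, 0xA0) = 0xBC; 0x79 ⊕ 0xBC = 0xC5.
C[4]: S = E(K, 0xBC) = 0xD8; 0x5B ⊕ 0xD8 = 0x83.

C[0] = 0xB9, C[1] = 0xA0, C[2] = 0x14, C[3] = 0xC5, C[4] = 0x83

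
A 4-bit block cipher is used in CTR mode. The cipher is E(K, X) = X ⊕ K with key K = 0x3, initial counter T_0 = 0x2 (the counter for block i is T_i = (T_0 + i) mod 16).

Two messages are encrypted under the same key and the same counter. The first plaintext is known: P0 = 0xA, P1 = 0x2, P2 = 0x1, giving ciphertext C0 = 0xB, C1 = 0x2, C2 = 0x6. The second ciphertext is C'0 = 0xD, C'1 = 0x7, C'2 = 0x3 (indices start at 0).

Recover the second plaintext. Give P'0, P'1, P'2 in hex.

P'0 = 0xC, P'1 = 0x7, P'2 = 0x4

In CTR with a reused counter, both messages share the same keystream S_i, so C_i ⊕ C'_i = P_i ⊕ P'_i and thus P'_i = P_i ⊕ C_i ⊕ C'_i.
P'0: 0xA ⊕ 0xB ⊕ 0xD = 0xC.
P'1: 0x2 ⊕ 0x2 ⊕ 0x7 = 0x7.
P'2: 0x1 ⊕ 0x6 ⊕ 0x3 = 0x4.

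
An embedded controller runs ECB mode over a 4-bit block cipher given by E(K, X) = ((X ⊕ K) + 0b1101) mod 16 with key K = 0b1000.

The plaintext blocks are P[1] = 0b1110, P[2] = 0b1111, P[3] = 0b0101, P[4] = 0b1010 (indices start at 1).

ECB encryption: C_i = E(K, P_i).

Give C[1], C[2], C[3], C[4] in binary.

C[1] = 0b0011, C[2] = 0b0100, C[3] = 0b1010, C[4] = 0b1111

C[1]: E(K, 0b1110) = 0b0011.
C[2]: E(K, 0b1111) = 0b0100.
C[3]: E(K, 0b0101) = 0b1010.
C[4]: E(K, 0b1010) = 0b1111.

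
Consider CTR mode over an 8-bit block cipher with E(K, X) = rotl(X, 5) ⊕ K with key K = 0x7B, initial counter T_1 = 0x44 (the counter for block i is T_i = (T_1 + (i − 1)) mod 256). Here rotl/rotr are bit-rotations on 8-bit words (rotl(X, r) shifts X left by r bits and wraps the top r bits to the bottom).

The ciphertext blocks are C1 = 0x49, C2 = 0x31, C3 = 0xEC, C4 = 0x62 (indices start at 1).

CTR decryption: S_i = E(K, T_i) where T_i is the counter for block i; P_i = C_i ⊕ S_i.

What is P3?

P3 = 0x5F

P3: T = 0x46, S = E(K, T) = 0xB3; 0xEC ⊕ 0xB3 = 0x5F.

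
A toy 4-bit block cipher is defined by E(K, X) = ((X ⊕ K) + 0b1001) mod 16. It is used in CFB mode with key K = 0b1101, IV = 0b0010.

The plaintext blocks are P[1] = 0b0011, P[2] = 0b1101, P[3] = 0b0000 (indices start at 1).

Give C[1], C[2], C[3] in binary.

CFB encryption: C_i = P_i ⊕ E(K, C_{i−1}), with C_{0} = IV.
C[1]: E(K, 0b0010) = 0b1000; 0b0011 ⊕ 0b1000 = 0b1011.
C[2]: E(K, 0b1011) = 0b1111; 0b1101 ⊕ 0b1111 = 0b0010.
C[3]: E(K, 0b0010) = 0b1000; 0b0000 ⊕ 0b1000 = 0b1000.

C[1] = 0b1011, C[2] = 0b0010, C[3] = 0b1000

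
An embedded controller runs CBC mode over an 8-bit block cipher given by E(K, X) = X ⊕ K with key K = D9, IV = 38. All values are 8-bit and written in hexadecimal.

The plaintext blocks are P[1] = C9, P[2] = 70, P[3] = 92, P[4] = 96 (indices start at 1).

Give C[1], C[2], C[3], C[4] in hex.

CBC encryption: C_i = E(K, P_i ⊕ C_{i−1}), with C_{0} = IV.
C[1]: P[1] ⊕ 38 = F1; E(K, F1) = 28.
C[2]: P[2] ⊕ 28 = 58; E(K, 58) = 81.
C[3]: P[3] ⊕ 81 = 13; E(K, 13) = CA.
C[4]: P[4] ⊕ CA = 5C; E(K, 5C) = 85.

C[1] = 28, C[2] = 81, C[3] = CA, C[4] = 85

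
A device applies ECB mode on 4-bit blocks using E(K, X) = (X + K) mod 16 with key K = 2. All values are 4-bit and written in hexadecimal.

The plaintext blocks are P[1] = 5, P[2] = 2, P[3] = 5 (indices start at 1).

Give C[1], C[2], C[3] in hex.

ECB encryption: C_i = E(K, P_i).
C[1]: E(K, 5) = 7.
C[2]: E(K, 2) = 4.
C[3]: E(K, 5) = 7.

C[1] = 7, C[2] = 4, C[3] = 7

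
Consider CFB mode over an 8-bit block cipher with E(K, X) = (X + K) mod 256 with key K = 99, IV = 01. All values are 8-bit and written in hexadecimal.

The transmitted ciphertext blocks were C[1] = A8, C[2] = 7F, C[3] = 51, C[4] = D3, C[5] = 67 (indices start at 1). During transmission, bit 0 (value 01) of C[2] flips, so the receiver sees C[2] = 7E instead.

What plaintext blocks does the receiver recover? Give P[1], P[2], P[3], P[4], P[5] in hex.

CFB decryption: P_i = C_i ⊕ E(K, C_{i−1}), with C_{0} = IV.
Only C[2] changed, to 7E. In CFB, a change in C_i flips the same bit in P_i and garbles P_{i+1}. Decrypting the received ciphertext:
P[1]: E(K, 01) = 9A; A8 ⊕ 9A = 32.
P[2]: E(K, A8) = 41; 7E ⊕ 41 = 3F.
P[3]: E(K, 7E) = 17; 51 ⊕ 17 = 46.
P[4]: E(K, 51) = EA; D3 ⊕ EA = 39.
P[5]: E(K, D3) = 6C; 67 ⊕ 6C = 0B.
Blocks that differ from the original plaintext: P[2], P[3].

P[1] = 32, P[2] = 3F, P[3] = 46, P[4] = 39, P[5] = 0B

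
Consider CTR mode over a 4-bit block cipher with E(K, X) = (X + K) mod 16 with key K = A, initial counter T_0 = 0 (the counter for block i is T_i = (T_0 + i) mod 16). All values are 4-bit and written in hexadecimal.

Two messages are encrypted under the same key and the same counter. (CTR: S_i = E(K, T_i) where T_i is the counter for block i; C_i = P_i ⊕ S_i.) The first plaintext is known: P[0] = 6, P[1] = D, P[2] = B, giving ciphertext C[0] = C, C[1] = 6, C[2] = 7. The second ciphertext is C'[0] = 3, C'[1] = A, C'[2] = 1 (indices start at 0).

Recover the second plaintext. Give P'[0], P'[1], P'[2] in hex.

In CTR with a reused counter, both messages share the same keystream S_i, so C_i ⊕ C'_i = P_i ⊕ P'_i and thus P'_i = P_i ⊕ C_i ⊕ C'_i.
P'[0]: 6 ⊕ C ⊕ 3 = 9.
P'[1]: D ⊕ 6 ⊕ A = 1.
P'[2]: B ⊕ 7 ⊕ 1 = D.

P'[0] = 9, P'[1] = 1, P'[2] = D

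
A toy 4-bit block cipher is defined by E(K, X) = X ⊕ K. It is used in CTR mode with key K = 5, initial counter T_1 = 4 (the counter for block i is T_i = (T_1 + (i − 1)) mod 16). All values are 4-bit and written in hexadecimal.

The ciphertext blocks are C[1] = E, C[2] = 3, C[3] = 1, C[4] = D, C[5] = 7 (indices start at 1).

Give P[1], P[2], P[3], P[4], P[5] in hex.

P[1] = F, P[2] = 3, P[3] = 2, P[4] = F, P[5] = A

CTR decryption: S_i = E(K, T_i) where T_i is the counter for block i; P_i = C_i ⊕ S_i.
P[1]: T = 4, S = E(K, T) = 1; E ⊕ 1 = F.
P[2]: T = 5, S = E(K, T) = 0; 3 ⊕ 0 = 3.
P[3]: T = 6, S = E(K, T) = 3; 1 ⊕ 3 = 2.
P[4]: T = 7, S = E(K, T) = 2; D ⊕ 2 = F.
P[5]: T = 8, S = E(K, T) = D; 7 ⊕ D = A.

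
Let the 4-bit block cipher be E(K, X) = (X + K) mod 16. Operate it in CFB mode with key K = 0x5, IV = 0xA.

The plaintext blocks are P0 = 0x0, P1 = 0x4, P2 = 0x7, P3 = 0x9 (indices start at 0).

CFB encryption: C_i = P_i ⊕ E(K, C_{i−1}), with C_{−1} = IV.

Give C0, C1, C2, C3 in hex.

C0 = 0xF, C1 = 0x0, C2 = 0x2, C3 = 0xE

C0: E(K, 0xA) = 0xF; 0x0 ⊕ 0xF = 0xF.
C1: E(K, 0xF) = 0x4; 0x4 ⊕ 0x4 = 0x0.
C2: E(K, 0x0) = 0x5; 0x7 ⊕ 0x5 = 0x2.
C3: E(K, 0x2) = 0x7; 0x9 ⊕ 0x7 = 0xE.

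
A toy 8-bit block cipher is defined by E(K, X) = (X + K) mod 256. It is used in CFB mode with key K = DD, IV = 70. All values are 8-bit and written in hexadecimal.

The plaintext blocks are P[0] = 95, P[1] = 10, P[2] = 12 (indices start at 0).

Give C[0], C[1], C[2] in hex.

CFB encryption: C_i = P_i ⊕ E(K, C_{i−1}), with C_{−1} = IV.
C[0]: E(K, 70) = 4D; 95 ⊕ 4D = D8.
C[1]: E(K, D8) = B5; 10 ⊕ B5 = A5.
C[2]: E(K, A5) = 82; 12 ⊕ 82 = 90.

C[0] = D8, C[1] = A5, C[2] = 90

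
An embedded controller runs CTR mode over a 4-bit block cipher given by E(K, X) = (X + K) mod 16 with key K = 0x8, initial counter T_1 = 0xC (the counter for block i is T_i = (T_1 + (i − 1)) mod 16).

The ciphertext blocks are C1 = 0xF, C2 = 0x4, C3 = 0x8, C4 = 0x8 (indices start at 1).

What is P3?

CTR decryption: S_i = E(K, T_i) where T_i is the counter for block i; P_i = C_i ⊕ S_i.
P3: T = 0xE, S = E(K, T) = 0x6; 0x8 ⊕ 0x6 = 0xE.

P3 = 0xE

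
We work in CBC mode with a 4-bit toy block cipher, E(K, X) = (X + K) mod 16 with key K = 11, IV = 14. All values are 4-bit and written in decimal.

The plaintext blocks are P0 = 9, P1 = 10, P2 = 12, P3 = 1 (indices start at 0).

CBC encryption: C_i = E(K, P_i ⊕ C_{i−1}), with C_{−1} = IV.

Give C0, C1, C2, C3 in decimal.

C0: P0 ⊕ 14 = 7; E(K, 7) = 2.
C1: P1 ⊕ 2 = 8; E(K, 8) = 3.
C2: P2 ⊕ 3 = 15; E(K, 15) = 10.
C3: P3 ⊕ 10 = 11; E(K, 11) = 6.

C0 = 2, C1 = 3, C2 = 10, C3 = 6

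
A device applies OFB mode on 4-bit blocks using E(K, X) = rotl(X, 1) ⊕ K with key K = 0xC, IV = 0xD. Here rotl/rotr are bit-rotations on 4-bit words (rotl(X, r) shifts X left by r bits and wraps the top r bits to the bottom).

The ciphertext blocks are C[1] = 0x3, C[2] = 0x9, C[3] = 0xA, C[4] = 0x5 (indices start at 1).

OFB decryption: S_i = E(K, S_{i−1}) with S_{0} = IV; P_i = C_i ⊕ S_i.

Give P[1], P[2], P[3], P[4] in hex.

P[1]: S = E(K, 0xD) = 0x7; 0x3 ⊕ 0x7 = 0x4.
P[2]: S = E(K, 0x7) = 0x2; 0x9 ⊕ 0x2 = 0xB.
P[3]: S = E(K, 0x2) = 0x8; 0xA ⊕ 0x8 = 0x2.
P[4]: S = E(K, 0x8) = 0xD; 0x5 ⊕ 0xD = 0x8.

P[1] = 0x4, P[2] = 0xB, P[3] = 0x2, P[4] = 0x8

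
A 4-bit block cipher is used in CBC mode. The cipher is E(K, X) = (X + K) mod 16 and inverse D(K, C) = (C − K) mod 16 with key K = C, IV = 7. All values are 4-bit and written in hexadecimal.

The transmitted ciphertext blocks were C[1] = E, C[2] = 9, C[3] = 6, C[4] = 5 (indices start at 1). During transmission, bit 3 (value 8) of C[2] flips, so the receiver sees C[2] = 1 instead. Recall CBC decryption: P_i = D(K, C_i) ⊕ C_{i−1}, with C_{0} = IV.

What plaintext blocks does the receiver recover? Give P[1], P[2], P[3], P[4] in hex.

Only C[2] changed, to 1. In CBC, a change in C_i garbles P_i and flips the same bit in P_{i+1}. Decrypting the received ciphertext:
P[1]: D(K, E) = 2; 2 ⊕ 7 = 5.
P[2]: D(K, 1) = 5; 5 ⊕ E = B.
P[3]: D(K, 6) = A; A ⊕ 1 = B.
P[4]: D(K, 5) = 9; 9 ⊕ 6 = F.
Blocks that differ from the original plaintext: P[2], P[3].

P[1] = 5, P[2] = B, P[3] = B, P[4] = F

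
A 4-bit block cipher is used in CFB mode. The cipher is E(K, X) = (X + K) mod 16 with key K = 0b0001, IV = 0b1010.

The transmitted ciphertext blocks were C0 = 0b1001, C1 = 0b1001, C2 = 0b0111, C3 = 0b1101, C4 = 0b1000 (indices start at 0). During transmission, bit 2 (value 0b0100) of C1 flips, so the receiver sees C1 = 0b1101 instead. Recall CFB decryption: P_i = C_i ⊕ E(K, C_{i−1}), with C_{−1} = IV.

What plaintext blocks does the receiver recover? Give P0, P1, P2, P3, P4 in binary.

Only C1 changed, to 0b1101. In CFB, a change in C_i flips the same bit in P_i and garbles P_{i+1}. Decrypting the received ciphertext:
P0: E(K, 0b1010) = 0b1011; 0b1001 ⊕ 0b1011 = 0b0010.
P1: E(K, 0b1001) = 0b1010; 0b1101 ⊕ 0b1010 = 0b0111.
P2: E(K, 0b1101) = 0b1110; 0b0111 ⊕ 0b1110 = 0b1001.
P3: E(K, 0b0111) = 0b1000; 0b1101 ⊕ 0b1000 = 0b0101.
P4: E(K, 0b1101) = 0b1110; 0b1000 ⊕ 0b1110 = 0b0110.
Blocks that differ from the original plaintext: P1, P2.

P0 = 0b0010, P1 = 0b0111, P2 = 0b1001, P3 = 0b0101, P4 = 0b0110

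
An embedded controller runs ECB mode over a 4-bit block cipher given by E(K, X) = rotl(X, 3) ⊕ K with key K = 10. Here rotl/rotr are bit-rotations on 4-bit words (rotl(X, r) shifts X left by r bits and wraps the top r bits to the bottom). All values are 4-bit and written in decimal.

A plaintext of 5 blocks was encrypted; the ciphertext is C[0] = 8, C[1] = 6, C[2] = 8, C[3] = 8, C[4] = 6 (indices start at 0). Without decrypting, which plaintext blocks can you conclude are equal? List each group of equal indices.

ECB encrypts each block independently with the same key, so equal ciphertext blocks imply equal plaintext blocks.
C[0] = C[2] = C[3] = 8, so P[0] = P[2] = P[3].
C[1] = C[4] = 6, so P[1] = P[4].

P[0] = P[2] = P[3]; P[1] = P[4]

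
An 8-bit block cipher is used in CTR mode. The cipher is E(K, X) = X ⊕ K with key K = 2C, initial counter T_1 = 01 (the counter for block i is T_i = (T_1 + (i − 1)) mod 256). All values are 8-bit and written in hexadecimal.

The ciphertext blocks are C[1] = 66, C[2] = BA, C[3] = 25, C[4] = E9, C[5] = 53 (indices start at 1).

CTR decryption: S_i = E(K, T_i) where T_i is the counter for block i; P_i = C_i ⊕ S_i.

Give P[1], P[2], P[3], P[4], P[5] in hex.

P[1] = 4B, P[2] = 94, P[3] = 0A, P[4] = C1, P[5] = 7A

P[1]: T = 01, S = E(K, T) = 2D; 66 ⊕ 2D = 4B.
P[2]: T = 02, S = E(K, T) = 2E; BA ⊕ 2E = 94.
P[3]: T = 03, S = E(K, T) = 2F; 25 ⊕ 2F = 0A.
P[4]: T = 04, S = E(K, T) = 28; E9 ⊕ 28 = C1.
P[5]: T = 05, S = E(K, T) = 29; 53 ⊕ 29 = 7A.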